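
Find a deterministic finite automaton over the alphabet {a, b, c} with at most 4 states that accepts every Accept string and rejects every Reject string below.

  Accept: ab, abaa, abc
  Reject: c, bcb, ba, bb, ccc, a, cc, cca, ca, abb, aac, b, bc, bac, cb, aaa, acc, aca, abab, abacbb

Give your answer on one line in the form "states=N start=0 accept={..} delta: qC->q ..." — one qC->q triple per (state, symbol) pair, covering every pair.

states=3 start=0 accept={2} delta: 0a->1 0b->0 0c->0 1a->0 1b->2 1c->0 2a->2 2b->0 2c->2

State merging on the prefix tree: take the shortest (then alphabetical) example prefix whose next move is undefined and point that move at state 0, else 1, else 2, ...; a target is out if some Accept/Reject pair would then sit in one state with the same input left (inseparable). If every existing state is out, open a new one.
a: 0a undefined. 0a->0: no, ab/b meet in 0 with "b" left. Open state 1: 0a->1.
b: 0b undefined. 0b->0: ok.
c: 0c undefined. 0c->0: ok.
aa: 1a undefined. 1a->0: ok.
ab: 1b undefined. 1b->0: no, ab/c meet in 0. 1b->1: no, ab/ba meet in 1. Open state 2: 1b->2.
ac: 1c undefined. 1c->0: ok.
aba: 2a undefined. 2a->0: no, abaa/ba meet in 1. 2a->1: no, ab/abab meet in 2. 2a->2: ok.
abb: 2b undefined. 2b->0: ok.
abc: 2c undefined. 2c->0: no, abc/c meet in 0. 2c->1: no, abc/ba meet in 1. 2c->2: ok.
All examples now run through 3 states with every (state, symbol) defined. Accept strings end in {2}, Reject strings end in {0,1}; accept={2}.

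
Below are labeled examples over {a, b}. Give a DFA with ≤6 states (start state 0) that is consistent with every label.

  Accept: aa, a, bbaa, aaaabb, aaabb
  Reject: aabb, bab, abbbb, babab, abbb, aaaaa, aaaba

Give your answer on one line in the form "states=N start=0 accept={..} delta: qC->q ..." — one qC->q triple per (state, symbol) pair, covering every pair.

Fold the examples into a partial DFA from state 0: repeatedly fix the first undefined (state, symbol) met by the shortest-then-alphabetical prefix, trying targets in increasing order and rejecting any under which an Accept and a Reject string meet in one state with the same remainder; add a state when all current targets are rejected. Accepting states are where Accept strings end.
a: 0a undefined. 0a->0: no, aa/aaaaa meet in 0. Open state 1: 0a->1.
b: 0b undefined. 0b->0: ok.
aa: 1a undefined. 1a->0: no, aa/aabb meet in 0. 1a->1: no, aa/aaaaa meet in 1. Open state 2: 1a->2.
ab: 1b undefined. 1b->0: ok.
aaa: 2a undefined. 2a->0: no, aa/aaaaa meet in 2. 2a->1: no, a/aaaaa meet in 1. 2a->2: no, aa/aaaaa meet in 2. Open state 3: 2a->3.
aab: 2b undefined. 2b->0: ok.
aaaa: 3a undefined. 3a->0: no, a/aaaaa meet in 1. 3a->1: no, aa/aaaaa meet in 2. 3a->2: no, aaaabb/aabb meet in 0. 3a->3: ok.
aaab: 3b undefined. 3b->0: no, a/aaaba meet in 1. 3b->1: no, aa/aaaba meet in 2. 3b->2: no, aaaabb/aabb meet in 0. 3b->3: no, aaaabb/aaaaa meet in 3. Open state 4: 3b->4.
aaaba: 4a undefined. 4a->0: ok.
aaabb: 4b undefined. 4b->0: no, aaaabb/aabb meet in 0. 4b->1: ok.
All examples now run through 5 states with every (state, symbol) defined. Accept strings end in {1,2}, Reject strings end in {0,3}; accept={1,2}.

states=5 start=0 accept={1,2} delta: 0a->1 0b->0 1a->2 1b->0 2a->3 2b->0 3a->3 3b->4 4a->0 4b->1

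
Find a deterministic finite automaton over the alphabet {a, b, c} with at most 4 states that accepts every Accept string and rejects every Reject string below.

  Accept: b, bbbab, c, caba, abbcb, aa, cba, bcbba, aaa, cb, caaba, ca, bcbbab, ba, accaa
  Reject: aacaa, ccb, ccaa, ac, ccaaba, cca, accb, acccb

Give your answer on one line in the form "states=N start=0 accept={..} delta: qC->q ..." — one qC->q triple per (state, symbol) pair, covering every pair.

states=4 start=0 accept={0,1} delta: 0a->1 0b->0 0c->1 1a->1 1b->0 1c->2 2a->2 2b->2 2c->3 3a->0 3b->2 3c->2

Grow the machine one transition at a time. Run the examples from 0; the earliest place one falls off (shortest prefix, ties alphabetical) gets sent to the lowest-numbered state that keeps every Accept/Reject pair distinguishable — a pair clashes when both reach the same state with identical unread suffix — and to a fresh state only if none does.
a: 0a undefined. 0a->0: no, c/ac meet in 0 with "c" left. Open state 1: 0a->1.
b: 0b undefined. 0b->0: ok.
c: 0c undefined. 0c->0: no, b/ccb meet in 0. 0c->1: ok.
aa: 1a undefined. 1a->0: no, c/aacaa meet in 1. 1a->1: ok.
ab: 1b undefined. 1b->0: ok.
ac: 1c undefined. 1c->0: no, b/ccb meet in 0. 1c->1: no, b/ccb meet in 0. Open state 2: 1c->2.
acc: 2c undefined. 2c->0: no, b/accb meet in 0. 2c->1: no, b/accb meet in 0. 2c->2: no, accaa/aacaa meet in 2 with "aa" left. Open state 3: 2c->3.
cca: 2a undefined. 2a->0: no, b/cca meet in 0. 2a->1: no, c/aacaa meet in 1. 2a->2: ok.
ccb: 2b undefined. 2b->0: no, b/ccb meet in 0. 2b->1: no, c/ccb meet in 1. 2b->2: ok.
acca: 3a undefined. 3a->0: ok.
accb: 3b undefined. 3b->0: no, b/accb meet in 0. 3b->1: no, c/accb meet in 1. 3b->2: ok.
accc: 3c undefined. 3c->0: no, b/acccb meet in 0. 3c->1: no, b/acccb meet in 0. 3c->2: ok.
All examples now run through 4 states with every (state, symbol) defined. Accept strings end in {0,1}, Reject strings end in {2}; accept={0,1}.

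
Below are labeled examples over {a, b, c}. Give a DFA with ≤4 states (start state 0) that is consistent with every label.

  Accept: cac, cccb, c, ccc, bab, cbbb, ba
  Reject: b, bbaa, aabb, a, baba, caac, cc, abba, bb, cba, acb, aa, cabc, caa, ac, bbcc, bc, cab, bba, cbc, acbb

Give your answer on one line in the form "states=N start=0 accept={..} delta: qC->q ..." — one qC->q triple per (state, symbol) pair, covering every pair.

states=4 start=0 accept={3} delta: 0a->1 0b->2 0c->3 1a->0 1b->1 1c->0 2a->3 2b->0 2c->0 3a->0 3b->3 3c->0

Grow the machine one transition at a time. Run the examples from 0; the earliest place one falls off (shortest prefix, ties alphabetical) gets sent to the lowest-numbered state that keeps every Accept/Reject pair distinguishable — a pair clashes when both reach the same state with identical unread suffix — and to a fresh state only if none does.
a: 0a undefined. 0a->0: no, c/ac meet in 0 with "c" left. Open state 1: 0a->1.
b: 0b undefined. 0b->0: no, c/bc meet in 0 with "c" left. 0b->1: no, ba/aa meet in 1 with "a" left. Open state 2: 0b->2.
c: 0c undefined. 0c->0: no, cac/ac meet in 1 with "c" left. 0c->1: no, c/a meet in 1. 0c->2: no, c/b meet in 2. Open state 3: 0c->3.
aa: 1a undefined. 1a->0: ok.
ab: 1b undefined. 1b->0: no, ba/abba meet in 2 with "a" left. 1b->1: ok.
ac: 1c undefined. 1c->0: ok.
ba: 2a undefined. 2a->0: no, bab/b meet in 2. 2a->1: no, bab/a meet in 1. 2a->2: no, bab/aabb meet in 2 with "b" left. 2a->3: ok.
bb: 2b undefined. 2b->0: ok.
bc: 2c undefined. 2c->0: ok.
ca: 3a undefined. 3a->0: ok.
cb: 3b undefined. 3b->0: no, cac/cbc meet in 3. 3b->1: no, bab/a meet in 1. 3b->2: no, cac/baba meet in 3. 3b->3: ok.
cc: 3c undefined. 3c->0: ok.
All examples now run through 4 states with every (state, symbol) defined. Accept strings end in {3}, Reject strings end in {0,1,2}; accept={3}.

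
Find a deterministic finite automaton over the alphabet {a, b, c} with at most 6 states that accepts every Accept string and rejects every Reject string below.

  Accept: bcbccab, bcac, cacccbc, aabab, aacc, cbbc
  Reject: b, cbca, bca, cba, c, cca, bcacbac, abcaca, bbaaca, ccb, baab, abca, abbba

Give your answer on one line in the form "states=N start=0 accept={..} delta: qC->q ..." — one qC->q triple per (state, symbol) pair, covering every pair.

Fold the examples into a partial DFA from state 0: repeatedly fix the first undefined (state, symbol) met by the shortest-then-alphabetical prefix, trying targets in increasing order and rejecting any under which an Accept and a Reject string meet in one state with the same remainder; add a state when all current targets are rejected. Accepting states are where Accept strings end.
a: 0a undefined. 0a->0: ok.
b: 0b undefined. 0b->0: no, aabab/b meet in 0. Open state 1: 0b->1.
c: 0c undefined. 0c->0: no, aacc/c meet in 0. 0c->1: ok.
ba: 1a undefined. 1a->0: no, aabab/b meet in 1. 1a->1: no, aabab/baab meet in 1 with "b" left. Open state 2: 1a->2.
bb: 1b undefined. 1b->0: ok.
bc: 1c undefined. 1c->0: no, bcac/b meet in 1. 1c->1: no, aacc/b meet in 1. 1c->2: no, aabab/ccb meet in 2 with "b" left. Open state 3: 1c->3.
baa: 2a undefined. 2a->0: ok.
bca: 3a undefined. 3a->0: no, bcac/b meet in 1. 3a->1: ok.
bcb: 3b undefined. 3b->0: no, bcbccab/cba meet in 0. 3b->1: ok.
cac: 2c undefined. 2c->0: ok.
aabab: 2b undefined. 2b->0: no, aabab/cba meet in 0. 2b->1: no, aabab/b meet in 1. 2b->2: no, aabab/cbca meet in 2. 2b->3: ok.
bcbcc: 3c undefined. 3c->0: no, bcbccab/b meet in 1. 3c->1: ok.
All examples now run through 4 states with every (state, symbol) defined. Accept strings end in {3}, Reject strings end in {0,1,2}; accept={3}.

states=4 start=0 accept={3} delta: 0a->0 0b->1 0c->1 1a->2 1b->0 1c->3 2a->0 2b->3 2c->0 3a->1 3b->1 3c->1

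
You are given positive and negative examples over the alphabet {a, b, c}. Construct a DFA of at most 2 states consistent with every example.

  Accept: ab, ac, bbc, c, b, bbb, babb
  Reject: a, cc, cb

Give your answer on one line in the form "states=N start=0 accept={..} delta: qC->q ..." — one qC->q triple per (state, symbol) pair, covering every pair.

states=2 start=0 accept={1} delta: 0a->0 0b->1 0c->1 1a->1 1b->0 1c->0

State merging on the prefix tree: take the shortest (then alphabetical) example prefix whose next move is undefined and point that move at state 0, else 1, else 2, ...; a target is out if some Accept/Reject pair would then sit in one state with the same input left (inseparable). If every existing state is out, open a new one.
a: 0a undefined. 0a->0: ok.
b: 0b undefined. 0b->0: no, ab/a meet in 0. Open state 1: 0b->1.
c: 0c undefined. 0c->0: no, ab/cb meet in 1. 0c->1: ok.
ba: 1a undefined. 1a->0: no, babb/cb meet in 1 with "b" left. 1a->1: ok.
bb: 1b undefined. 1b->0: ok.
cc: 1c undefined. 1c->0: ok.
All examples now run through 2 states with every (state, symbol) defined. Accept strings end in {1}, Reject strings end in {0}; accept={1}.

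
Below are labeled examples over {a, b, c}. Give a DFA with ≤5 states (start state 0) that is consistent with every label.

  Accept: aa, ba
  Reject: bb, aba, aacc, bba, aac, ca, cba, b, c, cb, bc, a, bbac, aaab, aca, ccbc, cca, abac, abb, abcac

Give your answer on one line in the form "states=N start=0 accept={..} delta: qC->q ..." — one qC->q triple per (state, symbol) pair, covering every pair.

states=3 start=0 accept={0} delta: 0a->1 0b->1 0c->2 1a->0 1b->2 1c->2 2a->1 2b->2 2c->2

Grow the machine one transition at a time. Run the examples from 0; the earliest place one falls off (shortest prefix, ties alphabetical) gets sent to the lowest-numbered state that keeps every Accept/Reject pair distinguishable — a pair clashes when both reach the same state with identical unread suffix — and to a fresh state only if none does.
a: 0a undefined. 0a->0: no, aa/a meet in 0. Open state 1: 0a->1.
b: 0b undefined. 0b->0: no, ba/bba meet in 1. 0b->1: ok.
c: 0c undefined. 0c->0: no, aa/cba meet in 1 with "a" left. 0c->1: no, aa/ca meet in 1 with "a" left. Open state 2: 0c->2.
aa: 1a undefined. 1a->0: ok.
ab: 1b undefined. 1b->0: no, aa/bb meet in 0. 1b->1: no, aa/aba meet in 0. 1b->2: ok.
ac: 1c undefined. 1c->0: no, aa/bc meet in 0. 1c->1: no, aa/aca meet in 0. 1c->2: ok.
ca: 2a undefined. 2a->0: no, aa/aba meet in 0. 2a->1: ok.
cb: 2b undefined. 2b->0: no, aa/cb meet in 0. 2b->1: no, aa/cba meet in 0. 2b->2: ok.
cc: 2c undefined. 2c->0: no, aa/aacc meet in 0. 2c->1: no, aa/cca meet in 0. 2c->2: ok.
All examples now run through 3 states with every (state, symbol) defined. Accept strings end in {0}, Reject strings end in {1,2}; accept={0}.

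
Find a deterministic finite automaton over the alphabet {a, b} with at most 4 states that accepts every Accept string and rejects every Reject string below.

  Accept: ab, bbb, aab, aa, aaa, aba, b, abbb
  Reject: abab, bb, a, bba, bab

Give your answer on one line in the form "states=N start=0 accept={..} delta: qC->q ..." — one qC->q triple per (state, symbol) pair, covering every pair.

states=4 start=0 accept={2,3} delta: 0a->1 0b->2 1a->3 1b->2 2a->2 2b->0 3a->2 3b->2

Grow the machine one transition at a time. Run the examples from 0; the earliest place one falls off (shortest prefix, ties alphabetical) gets sent to the lowest-numbered state that keeps every Accept/Reject pair distinguishable — a pair clashes when both reach the same state with identical unread suffix — and to a fresh state only if none does.
a: 0a undefined. 0a->0: no, aa/a meet in 0. Open state 1: 0a->1.
b: 0b undefined. 0b->0: no, ab/bab meet in 1 with "b" left. 0b->1: no, ab/bb meet in 1 with "b" left. Open state 2: 0b->2.
aa: 1a undefined. 1a->0: no, aaa/a meet in 1. 1a->1: no, aa/a meet in 1. 1a->2: no, aab/bb meet in 2 with "b" left. Open state 3: 1a->3.
ab: 1b undefined. 1b->0: no, ab/abab meet in 0. 1b->1: no, ab/a meet in 1. 1b->2: ok.
ba: 2a undefined. 2a->0: no, ab/abab meet in 2. 2a->1: no, ab/abab meet in 2. 2a->2: ok.
bb: 2b undefined. 2b->0: ok.
aaa: 3a undefined. 3a->0: no, aaa/abab meet in 0. 3a->1: no, aaa/a meet in 1. 3a->2: ok.
aab: 3b undefined. 3b->0: no, aab/abab meet in 0. 3b->1: no, aab/a meet in 1. 3b->2: ok.
All examples now run through 4 states with every (state, symbol) defined. Accept strings end in {2,3}, Reject strings end in {0,1}; accept={2,3}.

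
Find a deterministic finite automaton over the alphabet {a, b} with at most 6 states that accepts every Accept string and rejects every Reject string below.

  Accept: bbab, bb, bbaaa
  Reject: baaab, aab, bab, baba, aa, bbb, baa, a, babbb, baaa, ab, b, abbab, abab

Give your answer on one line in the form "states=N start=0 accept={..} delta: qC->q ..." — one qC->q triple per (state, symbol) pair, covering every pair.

Grow the machine one transition at a time. Run the examples from 0; the earliest place one falls off (shortest prefix, ties alphabetical) gets sent to the lowest-numbered state that keeps every Accept/Reject pair distinguishable — a pair clashes when both reach the same state with identical unread suffix — and to a fresh state only if none does.
a: 0a undefined. 0a->0: no, bbab/abbab meet in 0 with "bbab" left. Open state 1: 0a->1.
b: 0b undefined. 0b->0: no, bbab/bab meet in 1 with "b" left. 0b->1: no, bbab/abab meet in 1 with "bab" left. Open state 2: 0b->2.
aa: 1a undefined. 1a->0: ok.
ab: 1b undefined. 1b->0: ok.
ba: 2a undefined. 2a->0: ok.
bb: 2b undefined. 2b->0: no, bbab/baba meet in 0. 2b->1: no, bbab/baaab meet in 2. 2b->2: no, bbab/baaab meet in 2. Open state 3: 2b->3.
bba: 3a undefined. 3a->0: no, bbab/baaab meet in 2. 3a->1: no, bbab/baba meet in 0. 3a->2: no, bbaaa/baa meet in 1. 3a->3: no, bbab/bbb meet in 3 with "b" left. Open state 4: 3a->4.
bbb: 3b undefined. 3b->0: ok.
bbaa: 4a undefined. 4a->0: no, bbaaa/baa meet in 1. 4a->1: no, bbaaa/baba meet in 0. 4a->2: no, bbaaa/baba meet in 0. 4a->3: ok.
bbab: 4b undefined. 4b->0: no, bbab/baba meet in 0. 4b->1: no, bbab/baa meet in 1. 4b->2: no, bbab/baaab meet in 2. 4b->3: ok.
All examples now run through 5 states with every (state, symbol) defined. Accept strings end in {3,4}, Reject strings end in {0,1,2}; accept={3,4}.

states=5 start=0 accept={3,4} delta: 0a->1 0b->2 1a->0 1b->0 2a->0 2b->3 3a->4 3b->0 4a->3 4b->3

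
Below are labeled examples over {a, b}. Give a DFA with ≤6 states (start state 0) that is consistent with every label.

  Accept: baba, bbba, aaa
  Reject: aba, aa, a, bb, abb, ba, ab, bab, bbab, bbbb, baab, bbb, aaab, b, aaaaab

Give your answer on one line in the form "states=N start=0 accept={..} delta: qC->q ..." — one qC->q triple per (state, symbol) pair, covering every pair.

Grow the machine one transition at a time. Run the examples from 0; the earliest place one falls off (shortest prefix, ties alphabetical) gets sent to the lowest-numbered state that keeps every Accept/Reject pair distinguishable — a pair clashes when both reach the same state with identical unread suffix — and to a fresh state only if none does.
a: 0a undefined. 0a->0: no, aaa/aa meet in 0. Open state 1: 0a->1.
b: 0b undefined. 0b->0: no, baba/aba meet in 1 with "ba" left. 0b->1: ok.
aa: 1a undefined. 1a->0: no, baba/aa meet in 0. 1a->1: no, baba/aba meet in 1 with "ba" left. Open state 2: 1a->2.
ab: 1b undefined. 1b->0: no, bbba/aa meet in 2. 1b->1: no, bbba/aba meet in 2. 1b->2: no, aaa/aba meet in 2 with "a" left. Open state 3: 1b->3.
aaa: 2a undefined. 2a->0: ok.
aba: 3a undefined. 3a->0: no, aaa/aba meet in 0. 3a->1: ok.
abb: 3b undefined. 3b->0: no, bbba/aba meet in 1. 3b->1: no, bbba/aa meet in 2. 3b->2: ok.
bab: 2b undefined. 2b->0: no, baba/aba meet in 1. 2b->1: no, baba/aa meet in 2. 2b->2: ok.
All examples now run through 4 states with every (state, symbol) defined. Accept strings end in {0}, Reject strings end in {1,2,3}; accept={0}.

states=4 start=0 accept={0} delta: 0a->1 0b->1 1a->2 1b->3 2a->0 2b->2 3a->1 3b->2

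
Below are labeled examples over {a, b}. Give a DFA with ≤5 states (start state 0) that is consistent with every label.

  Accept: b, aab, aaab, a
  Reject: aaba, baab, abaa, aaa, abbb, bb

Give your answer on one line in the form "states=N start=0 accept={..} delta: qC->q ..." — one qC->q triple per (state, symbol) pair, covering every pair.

states=4 start=0 accept={1,2} delta: 0a->1 0b->2 1a->3 1b->0 2a->0 2b->0 3a->0 3b->1

Grow the machine one transition at a time. Run the examples from 0; the earliest place one falls off (shortest prefix, ties alphabetical) gets sent to the lowest-numbered state that keeps every Accept/Reject pair distinguishable — a pair clashes when both reach the same state with identical unread suffix — and to a fresh state only if none does.
a: 0a undefined. 0a->0: no, a/aaa meet in 0. Open state 1: 0a->1.
b: 0b undefined. 0b->0: no, b/bb meet in 0. 0b->1: no, aaab/baab meet in 1 with "aab" left. Open state 2: 0b->2.
aa: 1a undefined. 1a->0: no, a/aaa meet in 1. 1a->1: no, a/aaa meet in 1. 1a->2: no, aab/bb meet in 2 with "b" left. Open state 3: 1a->3.
ab: 1b undefined. 1b->0: ok.
ba: 2a undefined. 2a->0: ok.
bb: 2b undefined. 2b->0: ok.
aaa: 3a undefined. 3a->0: ok.
aab: 3b undefined. 3b->0: no, aab/baab meet in 0. 3b->1: ok.
All examples now run through 4 states with every (state, symbol) defined. Accept strings end in {1,2}, Reject strings end in {0,3}; accept={1,2}.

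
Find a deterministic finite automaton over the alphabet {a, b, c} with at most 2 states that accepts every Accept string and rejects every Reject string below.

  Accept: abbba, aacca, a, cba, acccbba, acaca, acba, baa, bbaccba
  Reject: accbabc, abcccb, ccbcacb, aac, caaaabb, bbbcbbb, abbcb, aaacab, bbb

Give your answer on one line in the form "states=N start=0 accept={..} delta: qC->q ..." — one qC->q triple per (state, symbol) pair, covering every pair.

Grow the machine one transition at a time. Run the examples from 0; the earliest place one falls off (shortest prefix, ties alphabetical) gets sent to the lowest-numbered state that keeps every Accept/Reject pair distinguishable — a pair clashes when both reach the same state with identical unread suffix — and to a fresh state only if none does.
a: 0a undefined. 0a->0: ok.
b: 0b undefined. 0b->0: no, abbba/bbb meet in 0. Open state 1: 0b->1.
c: 0c undefined. 0c->0: no, aacca/aac meet in 0. 0c->1: ok.
ba: 1a undefined. 1a->0: ok.
bb: 1b undefined. 1b->0: no, abbba/caaaabb meet in 0. 1b->1: ok.
cc: 1c undefined. 1c->0: no, abbba/accbabc meet in 0. 1c->1: ok.
All examples now run through 2 states with every (state, symbol) defined. Accept strings end in {0}, Reject strings end in {1}; accept={0}.

states=2 start=0 accept={0} delta: 0a->0 0b->1 0c->1 1a->0 1b->1 1c->1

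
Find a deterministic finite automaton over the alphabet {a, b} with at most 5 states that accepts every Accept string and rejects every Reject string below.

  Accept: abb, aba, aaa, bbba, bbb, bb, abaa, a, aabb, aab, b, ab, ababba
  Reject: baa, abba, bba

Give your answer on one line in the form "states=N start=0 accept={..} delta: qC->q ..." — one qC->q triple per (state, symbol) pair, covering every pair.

states=4 start=0 accept={1,2,3} delta: 0a->1 0b->2 1a->0 1b->3 2a->1 2b->1 3a->2 3b->1

State merging on the prefix tree: take the shortest (then alphabetical) example prefix whose next move is undefined and point that move at state 0, else 1, else 2, ...; a target is out if some Accept/Reject pair would then sit in one state with the same input left (inseparable). If every existing state is out, open a new one.
a: 0a undefined. 0a->0: no, abaa/baa meet in 0 with "baa" left. Open state 1: 0a->1.
b: 0b undefined. 0b->0: no, bbba/bba meet in 1. 0b->1: no, aba/bba meet in 1 with "ba" left. Open state 2: 0b->2.
aa: 1a undefined. 1a->0: ok.
ab: 1b undefined. 1b->0: no, ababba/abba meet in 2 with "a" left. 1b->1: no, aba/abba meet in 0. 1b->2: no, abaa/baa meet in 2 with "aa" left. Open state 3: 1b->3.
ba: 2a undefined. 2a->0: no, aaa/baa meet in 1. 2a->1: ok.
bb: 2b undefined. 2b->0: no, aaa/bba meet in 1. 2b->1: ok.
aba: 3a undefined. 3a->0: no, aba/baa meet in 0. 3a->1: no, abaa/baa meet in 0. 3a->2: ok.
abb: 3b undefined. 3b->0: no, abb/baa meet in 0. 3b->1: ok.
All examples now run through 4 states with every (state, symbol) defined. Accept strings end in {1,2,3}, Reject strings end in {0}; accept={1,2,3}.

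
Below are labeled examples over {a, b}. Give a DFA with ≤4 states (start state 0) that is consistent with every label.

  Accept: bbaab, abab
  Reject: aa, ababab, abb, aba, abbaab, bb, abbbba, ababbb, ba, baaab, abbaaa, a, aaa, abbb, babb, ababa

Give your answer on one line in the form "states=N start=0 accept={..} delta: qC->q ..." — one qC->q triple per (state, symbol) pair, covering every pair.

Fold the examples into a partial DFA from state 0: repeatedly fix the first undefined (state, symbol) met by the shortest-then-alphabetical prefix, trying targets in increasing order and rejecting any under which an Accept and a Reject string meet in one state with the same remainder; add a state when all current targets are rejected. Accepting states are where Accept strings end.
a: 0a undefined. 0a->0: no, bbaab/abbaab meet in 0 with "bbaab" left. Open state 1: 0a->1.
b: 0b undefined. 0b->0: ok.
aa: 1a undefined. 1a->0: no, bbaab/aa meet in 0. 1a->1: no, bbaab/baaab meet in 1 with "b" left. Open state 2: 1a->2.
ab: 1b undefined. 1b->0: no, bbaab/abbaab meet in 2 with "b" left. 1b->1: ok.
aaa: 2a undefined. 2a->0: ok.
abab: 2b undefined. 2b->0: no, bbaab/abbaab meet in 0. 2b->1: no, bbaab/ababab meet in 1. 2b->2: no, bbaab/aa meet in 2. Open state 3: 2b->3.
ababa: 3a undefined. 3a->0: ok.
ababb: 3b undefined. 3b->0: ok.
All examples now run through 4 states with every (state, symbol) defined. Accept strings end in {3}, Reject strings end in {0,1,2}; accept={3}.

states=4 start=0 accept={3} delta: 0a->1 0b->0 1a->2 1b->1 2a->0 2b->3 3a->0 3b->0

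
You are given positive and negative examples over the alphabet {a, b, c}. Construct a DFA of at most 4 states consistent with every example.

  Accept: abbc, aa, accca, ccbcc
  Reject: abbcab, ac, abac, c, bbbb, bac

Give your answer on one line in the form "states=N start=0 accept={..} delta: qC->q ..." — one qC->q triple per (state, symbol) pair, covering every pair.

states=3 start=0 accept={0,2} delta: 0a->0 0b->1 0c->1 1a->0 1b->1 1c->2 2a->0 2b->0 2c->0

Fold the examples into a partial DFA from state 0: repeatedly fix the first undefined (state, symbol) met by the shortest-then-alphabetical prefix, trying targets in increasing order and rejecting any under which an Accept and a Reject string meet in one state with the same remainder; add a state when all current targets are rejected. Accepting states are where Accept strings end.
a: 0a undefined. 0a->0: ok.
b: 0b undefined. 0b->0: no, abbc/ac meet in 0 with "c" left. Open state 1: 0b->1.
c: 0c undefined. 0c->0: no, aa/ac meet in 0. 0c->1: ok.
ba: 1a undefined. 1a->0: ok.
bb: 1b undefined. 1b->0: no, abbc/abbcab meet in 1. 1b->1: ok.
cc: 1c undefined. 1c->0: no, ccbcc/abbcab meet in 1. 1c->1: no, abbc/abbcab meet in 1. Open state 2: 1c->2.
ccb: 2b undefined. 2b->0: ok.
accc: 2c undefined. 2c->0: ok.
abbca: 2a undefined. 2a->0: ok.
All examples now run through 3 states with every (state, symbol) defined. Accept strings end in {0,2}, Reject strings end in {1}; accept={0,2}.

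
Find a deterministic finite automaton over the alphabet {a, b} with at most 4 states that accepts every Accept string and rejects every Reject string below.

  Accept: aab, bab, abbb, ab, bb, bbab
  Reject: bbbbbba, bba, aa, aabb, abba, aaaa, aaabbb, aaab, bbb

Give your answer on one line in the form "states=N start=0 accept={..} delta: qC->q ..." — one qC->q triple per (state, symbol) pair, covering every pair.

Grow the machine one transition at a time. Run the examples from 0; the earliest place one falls off (shortest prefix, ties alphabetical) gets sent to the lowest-numbered state that keeps every Accept/Reject pair distinguishable — a pair clashes when both reach the same state with identical unread suffix — and to a fresh state only if none does.
a: 0a undefined. 0a->0: no, aab/aaab meet in 0 with "b" left. Open state 1: 0a->1.
b: 0b undefined. 0b->0: no, bb/bbb meet in 0. 0b->1: ok.
aa: 1a undefined. 1a->0: no, abbb/aaabbb meet in 1 with "bbb" left. 1a->1: no, aab/aaab meet in 1 with "b" left. Open state 2: 1a->2.
ab: 1b undefined. 1b->0: ok.
aaa: 2a undefined. 2a->0: ok.
aab: 2b undefined. 2b->0: ok.
All examples now run through 3 states with every (state, symbol) defined. Accept strings end in {0}, Reject strings end in {1,2}; accept={0}.

states=3 start=0 accept={0} delta: 0a->1 0b->1 1a->2 1b->0 2a->0 2b->0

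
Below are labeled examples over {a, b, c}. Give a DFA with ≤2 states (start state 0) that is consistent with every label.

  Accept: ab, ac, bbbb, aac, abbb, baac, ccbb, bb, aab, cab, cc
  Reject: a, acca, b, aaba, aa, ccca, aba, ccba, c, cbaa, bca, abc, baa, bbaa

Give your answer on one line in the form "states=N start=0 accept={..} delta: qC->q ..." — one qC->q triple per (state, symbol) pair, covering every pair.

Grow the machine one transition at a time. Run the examples from 0; the earliest place one falls off (shortest prefix, ties alphabetical) gets sent to the lowest-numbered state that keeps every Accept/Reject pair distinguishable — a pair clashes when both reach the same state with identical unread suffix — and to a fresh state only if none does.
a: 0a undefined. 0a->0: no, ab/b meet in 0 with "b" left. Open state 1: 0a->1.
b: 0b undefined. 0b->0: no, bbbb/b meet in 0. 0b->1: ok.
c: 0c undefined. 0c->0: no, cc/c meet in 0. 0c->1: ok.
aa: 1a undefined. 1a->0: no, aac/a meet in 1. 1a->1: ok.
ab: 1b undefined. 1b->0: ok.
ac: 1c undefined. 1c->0: ok.
All examples now run through 2 states with every (state, symbol) defined. Accept strings end in {0}, Reject strings end in {1}; accept={0}.

states=2 start=0 accept={0} delta: 0a->1 0b->1 0c->1 1a->1 1b->0 1c->0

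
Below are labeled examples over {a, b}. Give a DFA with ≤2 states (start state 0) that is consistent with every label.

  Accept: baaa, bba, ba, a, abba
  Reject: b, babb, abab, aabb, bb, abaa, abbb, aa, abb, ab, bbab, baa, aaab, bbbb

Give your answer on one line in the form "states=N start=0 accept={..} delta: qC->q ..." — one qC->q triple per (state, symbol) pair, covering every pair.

Grow the machine one transition at a time. Run the examples from 0; the earliest place one falls off (shortest prefix, ties alphabetical) gets sent to the lowest-numbered state that keeps every Accept/Reject pair distinguishable — a pair clashes when both reach the same state with identical unread suffix — and to a fresh state only if none does.
a: 0a undefined. 0a->0: no, a/aa meet in 0. Open state 1: 0a->1.
b: 0b undefined. 0b->0: ok.
aa: 1a undefined. 1a->0: ok.
ab: 1b undefined. 1b->0: ok.
All examples now run through 2 states with every (state, symbol) defined. Accept strings end in {1}, Reject strings end in {0}; accept={1}.

states=2 start=0 accept={1} delta: 0a->1 0b->0 1a->0 1b->0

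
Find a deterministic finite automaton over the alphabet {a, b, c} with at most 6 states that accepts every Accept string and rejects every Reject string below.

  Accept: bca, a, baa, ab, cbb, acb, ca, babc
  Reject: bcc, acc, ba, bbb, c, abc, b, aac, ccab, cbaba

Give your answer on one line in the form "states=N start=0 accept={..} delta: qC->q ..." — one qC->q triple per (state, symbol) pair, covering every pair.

states=5 start=0 accept={0,1} delta: 0a->1 0b->2 0c->3 1a->0 1b->0 1c->2 2a->3 2b->0 2c->3 3a->0 3b->4 3c->2 4a->0 4b->0 4c->0

Grow the machine one transition at a time. Run the examples from 0; the earliest place one falls off (shortest prefix, ties alphabetical) gets sent to the lowest-numbered state that keeps every Accept/Reject pair distinguishable — a pair clashes when both reach the same state with identical unread suffix — and to a fresh state only if none does.
a: 0a undefined. 0a->0: no, ab/b meet in 0 with "b" left. Open state 1: 0a->1.
b: 0b undefined. 0b->0: no, a/ba meet in 1. 0b->1: no, a/b meet in 1. Open state 2: 0b->2.
c: 0c undefined. 0c->0: no, ab/ccab meet in 1 with "b" left. 0c->1: no, a/c meet in 1. 0c->2: no, cbb/bbb meet in 2 with "bb" left. Open state 3: 0c->3.
aa: 1a undefined. 1a->0: ok.
ab: 1b undefined. 1b->0: ok.
ac: 1c undefined. 1c->0: no, acb/b meet in 2. 1c->1: no, a/acc meet in 1. 1c->2: ok.
ba: 2a undefined. 2a->0: no, ab/ba meet in 0. 2a->1: no, a/ba meet in 1. 2a->2: no, baa/ba meet in 2. 2a->3: ok.
bb: 2b undefined. 2b->0: ok.
bc: 2c undefined. 2c->0: no, ab/acc meet in 0. 2c->1: no, a/acc meet in 1. 2c->2: no, bca/ba meet in 3. 2c->3: ok.
ca: 3a undefined. 3a->0: ok.
cb: 3b undefined. 3b->0: no, a/cbaba meet in 1. 3b->1: no, babc/bbb meet in 2. 3b->2: no, babc/acc meet in 3. 3b->3: no, cbb/acc meet in 3. Open state 4: 3b->4.
cc: 3c undefined. 3c->0: no, bca/bcc meet in 0. 3c->1: no, a/bcc meet in 1. 3c->2: ok.
cba: 4a undefined. 4a->0: ok.
cbb: 4b undefined. 4b->0: ok.
babc: 4c undefined. 4c->0: ok.
All examples now run through 5 states with every (state, symbol) defined. Accept strings end in {0,1}, Reject strings end in {2,3,4}; accept={0,1}.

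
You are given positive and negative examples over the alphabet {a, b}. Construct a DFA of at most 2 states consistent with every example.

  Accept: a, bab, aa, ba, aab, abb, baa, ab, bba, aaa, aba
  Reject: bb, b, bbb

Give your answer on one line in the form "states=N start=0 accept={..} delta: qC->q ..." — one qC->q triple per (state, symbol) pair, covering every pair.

states=2 start=0 accept={1} delta: 0a->1 0b->0 1a->1 1b->1

Fold the examples into a partial DFA from state 0: repeatedly fix the first undefined (state, symbol) met by the shortest-then-alphabetical prefix, trying targets in increasing order and rejecting any under which an Accept and a Reject string meet in one state with the same remainder; add a state when all current targets are rejected. Accepting states are where Accept strings end.
a: 0a undefined. 0a->0: no, aab/b meet in 0 with "b" left. Open state 1: 0a->1.
b: 0b undefined. 0b->0: ok.
aa: 1a undefined. 1a->0: no, aa/bb meet in 0. 1a->1: ok.
ab: 1b undefined. 1b->0: no, bab/bb meet in 0. 1b->1: ok.
All examples now run through 2 states with every (state, symbol) defined. Accept strings end in {1}, Reject strings end in {0}; accept={1}.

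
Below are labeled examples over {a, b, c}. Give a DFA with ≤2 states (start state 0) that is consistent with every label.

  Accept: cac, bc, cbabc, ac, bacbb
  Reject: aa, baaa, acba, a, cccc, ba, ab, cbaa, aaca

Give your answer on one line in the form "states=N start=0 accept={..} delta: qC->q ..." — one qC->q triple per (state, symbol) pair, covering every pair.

Grow the machine one transition at a time. Run the examples from 0; the earliest place one falls off (shortest prefix, ties alphabetical) gets sent to the lowest-numbered state that keeps every Accept/Reject pair distinguishable — a pair clashes when both reach the same state with identical unread suffix — and to a fresh state only if none does.
a: 0a undefined. 0a->0: ok.
b: 0b undefined. 0b->0: ok.
c: 0c undefined. 0c->0: no, cac/aa meet in 0. Open state 1: 0c->1.
ca: 1a undefined. 1a->0: ok.
cb: 1b undefined. 1b->0: no, bacbb/aa meet in 0. 1b->1: ok.
cc: 1c undefined. 1c->0: ok.
All examples now run through 2 states with every (state, symbol) defined. Accept strings end in {1}, Reject strings end in {0}; accept={1}.

states=2 start=0 accept={1} delta: 0a->0 0b->0 0c->1 1a->0 1b->1 1c->0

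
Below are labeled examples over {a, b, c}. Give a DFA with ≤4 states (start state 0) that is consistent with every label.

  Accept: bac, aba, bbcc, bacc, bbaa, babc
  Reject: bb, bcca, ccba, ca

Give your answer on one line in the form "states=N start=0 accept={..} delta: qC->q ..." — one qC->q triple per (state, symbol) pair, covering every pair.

Grow the machine one transition at a time. Run the examples from 0; the earliest place one falls off (shortest prefix, ties alphabetical) gets sent to the lowest-numbered state that keeps every Accept/Reject pair distinguishable — a pair clashes when both reach the same state with identical unread suffix — and to a fresh state only if none does.
a: 0a undefined. 0a->0: ok.
b: 0b undefined. 0b->0: no, aba/bb meet in 0. Open state 1: 0b->1.
c: 0c undefined. 0c->0: no, aba/ccba meet in 1 with "a" left. 0c->1: no, aba/ca meet in 1 with "a" left. Open state 2: 0c->2.
ba: 1a undefined. 1a->0: ok.
bb: 1b undefined. 1b->0: no, aba/bb meet in 0. 1b->1: ok.
bc: 1c undefined. 1c->0: ok.
ca: 2a undefined. 2a->0: no, aba/bcca meet in 0. 2a->1: ok.
cc: 2c undefined. 2c->0: no, aba/ccba meet in 0. 2c->1: no, aba/ccba meet in 0. 2c->2: ok.
ccb: 2b undefined. 2b->0: no, aba/ccba meet in 0. 2b->1: no, aba/ccba meet in 0. 2b->2: ok.
All examples now run through 3 states with every (state, symbol) defined. Accept strings end in {0,2}, Reject strings end in {1}; accept={0,2}.

states=3 start=0 accept={0,2} delta: 0a->0 0b->1 0c->2 1a->0 1b->1 1c->0 2a->1 2b->2 2c->2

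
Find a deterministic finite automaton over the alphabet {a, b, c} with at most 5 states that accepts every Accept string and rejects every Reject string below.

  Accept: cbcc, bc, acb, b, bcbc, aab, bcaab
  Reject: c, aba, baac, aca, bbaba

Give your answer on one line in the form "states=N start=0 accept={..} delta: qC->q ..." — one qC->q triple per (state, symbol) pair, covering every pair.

states=3 start=0 accept={1,2} delta: 0a->0 0b->1 0c->0 1a->0 1b->0 1c->2 2a->0 2b->1 2c->1

Grow the machine one transition at a time. Run the examples from 0; the earliest place one falls off (shortest prefix, ties alphabetical) gets sent to the lowest-numbered state that keeps every Accept/Reject pair distinguishable — a pair clashes when both reach the same state with identical unread suffix — and to a fresh state only if none does.
a: 0a undefined. 0a->0: ok.
b: 0b undefined. 0b->0: no, bc/c meet in 0 with "c" left. Open state 1: 0b->1.
c: 0c undefined. 0c->0: ok.
ba: 1a undefined. 1a->0: ok.
bb: 1b undefined. 1b->0: ok.
bc: 1c undefined. 1c->0: no, cbcc/c meet in 0. 1c->1: no, bcbc/c meet in 0. Open state 2: 1c->2.
bca: 2a undefined. 2a->0: ok.
bcb: 2b undefined. 2b->0: no, bcbc/c meet in 0. 2b->1: ok.
cbcc: 2c undefined. 2c->0: no, cbcc/c meet in 0. 2c->1: ok.
All examples now run through 3 states with every (state, symbol) defined. Accept strings end in {1,2}, Reject strings end in {0}; accept={1,2}.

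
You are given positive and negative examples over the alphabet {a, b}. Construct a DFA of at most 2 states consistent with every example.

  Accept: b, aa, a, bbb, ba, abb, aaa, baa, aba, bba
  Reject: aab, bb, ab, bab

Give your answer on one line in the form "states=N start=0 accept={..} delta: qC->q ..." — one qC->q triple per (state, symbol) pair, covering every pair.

Fold the examples into a partial DFA from state 0: repeatedly fix the first undefined (state, symbol) met by the shortest-then-alphabetical prefix, trying targets in increasing order and rejecting any under which an Accept and a Reject string meet in one state with the same remainder; add a state when all current targets are rejected. Accepting states are where Accept strings end.
a: 0a undefined. 0a->0: no, b/aab meet in 0 with "b" left. Open state 1: 0a->1.
b: 0b undefined. 0b->0: no, b/bb meet in 0. 0b->1: ok.
aa: 1a undefined. 1a->0: no, b/aab meet in 1. 1a->1: ok.
ab: 1b undefined. 1b->0: ok.
All examples now run through 2 states with every (state, symbol) defined. Accept strings end in {1}, Reject strings end in {0}; accept={1}.

states=2 start=0 accept={1} delta: 0a->1 0b->1 1a->1 1b->0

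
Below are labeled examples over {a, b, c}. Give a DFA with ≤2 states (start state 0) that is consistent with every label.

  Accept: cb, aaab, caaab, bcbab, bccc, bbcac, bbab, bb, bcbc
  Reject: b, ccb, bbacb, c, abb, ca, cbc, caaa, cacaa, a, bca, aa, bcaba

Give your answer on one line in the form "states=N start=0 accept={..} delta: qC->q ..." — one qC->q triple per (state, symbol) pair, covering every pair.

states=2 start=0 accept={0} delta: 0a->1 0b->1 0c->1 1a->1 1b->0 1c->0

Grow the machine one transition at a time. Run the examples from 0; the earliest place one falls off (shortest prefix, ties alphabetical) gets sent to the lowest-numbered state that keeps every Accept/Reject pair distinguishable — a pair clashes when both reach the same state with identical unread suffix — and to a fresh state only if none does.
a: 0a undefined. 0a->0: no, aaab/b meet in 0 with "b" left. Open state 1: 0a->1.
b: 0b undefined. 0b->0: no, bb/b meet in 0. 0b->1: ok.
c: 0c undefined. 0c->0: no, cb/b meet in 1. 0c->1: ok.
aa: 1a undefined. 1a->0: no, caaab/b meet in 1. 1a->1: ok.
ab: 1b undefined. 1b->0: ok.
bc: 1c undefined. 1c->0: ok.
All examples now run through 2 states with every (state, symbol) defined. Accept strings end in {0}, Reject strings end in {1}; accept={0}.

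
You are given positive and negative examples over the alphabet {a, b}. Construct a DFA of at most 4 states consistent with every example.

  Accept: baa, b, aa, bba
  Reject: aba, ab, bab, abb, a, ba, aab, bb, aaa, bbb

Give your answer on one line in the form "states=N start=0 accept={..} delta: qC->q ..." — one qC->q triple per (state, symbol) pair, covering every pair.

states=4 start=0 accept={2} delta: 0a->1 0b->2 1a->2 1b->3 2a->1 2b->1 3a->0 3b->0

Grow the machine one transition at a time. Run the examples from 0; the earliest place one falls off (shortest prefix, ties alphabetical) gets sent to the lowest-numbered state that keeps every Accept/Reject pair distinguishable — a pair clashes when both reach the same state with identical unread suffix — and to a fresh state only if none does.
a: 0a undefined. 0a->0: no, b/ab meet in 0 with "b" left. Open state 1: 0a->1.
b: 0b undefined. 0b->0: no, b/bb meet in 0. 0b->1: no, baa/aaa meet in 1 with "aa" left. Open state 2: 0b->2.
aa: 1a undefined. 1a->0: no, b/aab meet in 2. 1a->1: no, aa/a meet in 1. 1a->2: ok.
ab: 1b undefined. 1b->0: no, b/abb meet in 2. 1b->1: no, b/aba meet in 2. 1b->2: no, b/ab meet in 2. Open state 3: 1b->3.
ba: 2a undefined. 2a->0: no, baa/a meet in 1. 2a->1: ok.
bb: 2b undefined. 2b->0: no, baa/bbb meet in 2. 2b->1: ok.
aba: 3a undefined. 3a->0: ok.
abb: 3b undefined. 3b->0: ok.
All examples now run through 4 states with every (state, symbol) defined. Accept strings end in {2}, Reject strings end in {0,1,3}; accept={2}.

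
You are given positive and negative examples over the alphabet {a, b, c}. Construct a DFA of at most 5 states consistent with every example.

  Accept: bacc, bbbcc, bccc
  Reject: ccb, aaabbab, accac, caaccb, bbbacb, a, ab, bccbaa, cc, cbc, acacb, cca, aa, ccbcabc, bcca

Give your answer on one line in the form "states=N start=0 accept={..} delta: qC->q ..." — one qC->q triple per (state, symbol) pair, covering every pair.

Fold the examples into a partial DFA from state 0: repeatedly fix the first undefined (state, symbol) met by the shortest-then-alphabetical prefix, trying targets in increasing order and rejecting any under which an Accept and a Reject string meet in one state with the same remainder; add a state when all current targets are rejected. Accepting states are where Accept strings end.
a: 0a undefined. 0a->0: ok.
b: 0b undefined. 0b->0: no, bacc/cc meet in 0 with "cc" left. Open state 1: 0b->1.
c: 0c undefined. 0c->0: ok.
ba: 1a undefined. 1a->0: no, bacc/accac meet in 0. 1a->1: ok.
bb: 1b undefined. 1b->0: ok.
bc: 1c undefined. 1c->0: no, bacc/accac meet in 0. 1c->1: no, bacc/ccb meet in 1. Open state 2: 1c->2.
bcc: 2c undefined. 2c->0: no, bacc/accac meet in 0. 2c->1: no, bacc/ccb meet in 1. 2c->2: no, bacc/cbc meet in 2. Open state 3: 2c->3.
bcca: 3a undefined. 3a->0: ok.
bccb: 3b undefined. 3b->0: ok.
bccc: 3c undefined. 3c->0: no, bccc/accac meet in 0. 3c->1: no, bccc/ccb meet in 1. 3c->2: no, bccc/cbc meet in 2. 3c->3: ok.
ccbca: 2a undefined. 2a->0: ok.
bbbacb: 2b undefined. 2b->0: ok.
All examples now run through 4 states with every (state, symbol) defined. Accept strings end in {3}, Reject strings end in {0,1,2}; accept={3}.

states=4 start=0 accept={3} delta: 0a->0 0b->1 0c->0 1a->1 1b->0 1c->2 2a->0 2b->0 2c->3 3a->0 3b->0 3c->3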